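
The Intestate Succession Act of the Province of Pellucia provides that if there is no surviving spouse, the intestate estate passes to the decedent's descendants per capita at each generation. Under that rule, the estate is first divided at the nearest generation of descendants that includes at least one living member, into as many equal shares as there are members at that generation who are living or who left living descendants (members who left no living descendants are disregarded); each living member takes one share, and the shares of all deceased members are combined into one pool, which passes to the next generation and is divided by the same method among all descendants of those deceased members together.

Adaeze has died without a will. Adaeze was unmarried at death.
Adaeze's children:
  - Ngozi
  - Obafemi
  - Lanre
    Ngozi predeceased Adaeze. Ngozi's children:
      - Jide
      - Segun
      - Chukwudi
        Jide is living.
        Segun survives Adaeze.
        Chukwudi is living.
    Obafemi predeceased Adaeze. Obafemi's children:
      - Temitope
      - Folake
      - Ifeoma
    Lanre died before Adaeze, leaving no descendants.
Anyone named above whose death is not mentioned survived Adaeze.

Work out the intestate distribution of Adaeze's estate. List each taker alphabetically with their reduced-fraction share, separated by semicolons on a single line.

There is no surviving spouse, so the entire estate passes to Adaeze's descendants per capita at each generation.
No one at generation 1 (Ngozi, Obafemi) is living; moving to the next generation.
At generation 2 (Jide, Segun, Chukwudi, Temitope, Folake, Ifeoma) there are 6 shares of (1)/6 = 1/6 each.
Living: Jide, Segun, Chukwudi, Temitope, Folake, and Ifeoma — each takes 1/6.

Chukwudi 1/6; Folake 1/6; Ifeoma 1/6; Jide 1/6; Segun 1/6; Temitope 1/6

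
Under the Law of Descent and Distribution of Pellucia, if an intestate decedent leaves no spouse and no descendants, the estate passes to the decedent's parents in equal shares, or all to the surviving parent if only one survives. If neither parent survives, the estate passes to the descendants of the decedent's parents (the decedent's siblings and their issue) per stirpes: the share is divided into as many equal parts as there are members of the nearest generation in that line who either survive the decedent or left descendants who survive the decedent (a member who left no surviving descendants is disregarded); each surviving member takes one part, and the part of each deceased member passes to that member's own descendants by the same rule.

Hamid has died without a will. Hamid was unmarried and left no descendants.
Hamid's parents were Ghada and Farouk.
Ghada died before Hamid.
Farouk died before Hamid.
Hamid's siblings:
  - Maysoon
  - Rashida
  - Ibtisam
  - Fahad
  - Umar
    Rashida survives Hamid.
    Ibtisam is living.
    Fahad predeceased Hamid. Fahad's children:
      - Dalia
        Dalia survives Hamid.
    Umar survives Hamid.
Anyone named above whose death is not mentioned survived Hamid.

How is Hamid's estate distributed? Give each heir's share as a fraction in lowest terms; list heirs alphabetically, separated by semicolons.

Dalia 1/5; Ibtisam 1/5; Maysoon 1/5; Rashida 1/5; Umar 1/5

Neither parent survives and there are no descendants, so the estate passes to Hamid's siblings and their issue per stirpes.
The estate is divided into 5 equal shares of 1/5 among Maysoon, Rashida, Ibtisam, Fahad, Umar.
Maysoon is living and takes 1/5.
Rashida is living and takes 1/5.
Ibtisam is living and takes 1/5.
Fahad predeceased; the 1/5 allotted to Fahad's branch passes to Fahad's issue by representation.
Dalia is the sole taker at this level and receives the full 1/5.
Umar is living and takes 1/5.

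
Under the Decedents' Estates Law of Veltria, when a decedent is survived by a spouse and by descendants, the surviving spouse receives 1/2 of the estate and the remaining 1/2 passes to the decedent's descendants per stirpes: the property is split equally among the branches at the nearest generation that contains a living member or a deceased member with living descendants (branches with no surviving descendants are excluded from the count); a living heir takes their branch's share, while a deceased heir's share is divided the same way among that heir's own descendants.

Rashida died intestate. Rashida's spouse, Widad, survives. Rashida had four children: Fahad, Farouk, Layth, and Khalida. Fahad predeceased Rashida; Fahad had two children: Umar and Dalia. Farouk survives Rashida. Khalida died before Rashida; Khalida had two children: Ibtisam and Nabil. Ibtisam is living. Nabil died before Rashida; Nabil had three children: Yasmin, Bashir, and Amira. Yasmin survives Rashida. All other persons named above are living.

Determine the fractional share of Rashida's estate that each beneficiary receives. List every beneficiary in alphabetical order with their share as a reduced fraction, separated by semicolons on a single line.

Widad, as surviving spouse, takes 1/2.
The remaining 1/2 passes to Rashida's descendants per stirpes.
The 1/2 is divided into 4 equal shares of 1/8 among Fahad, Farouk, Layth, Khalida.
Fahad predeceased; the 1/8 allotted to Fahad's branch passes to Fahad's issue by representation.
The 1/8 is divided into 2 equal shares of 1/16 among Umar, Dalia.
Umar is living and takes 1/16.
Dalia is living and takes 1/16.
Farouk is living and takes 1/8.
Layth is living and takes 1/8.
Khalida predeceased; the 1/8 allotted to Khalida's branch passes to Khalida's issue by representation.
The 1/8 is divided into 2 equal shares of 1/16 among Ibtisam, Nabil.
Ibtisam is living and takes 1/16.
Nabil predeceased; the 1/16 allotted to Nabil's branch passes to Nabil's issue by representation.
The 1/16 is divided into 3 equal shares of 1/48 among Yasmin, Bashir, Amira.
Yasmin is living and takes 1/48.
Bashir is living and takes 1/48.
Amira is living and takes 1/48.

Amira 1/48; Bashir 1/48; Dalia 1/16; Farouk 1/8; Ibtisam 1/16; Layth 1/8; Umar 1/16; Widad 1/2; Yasmin 1/48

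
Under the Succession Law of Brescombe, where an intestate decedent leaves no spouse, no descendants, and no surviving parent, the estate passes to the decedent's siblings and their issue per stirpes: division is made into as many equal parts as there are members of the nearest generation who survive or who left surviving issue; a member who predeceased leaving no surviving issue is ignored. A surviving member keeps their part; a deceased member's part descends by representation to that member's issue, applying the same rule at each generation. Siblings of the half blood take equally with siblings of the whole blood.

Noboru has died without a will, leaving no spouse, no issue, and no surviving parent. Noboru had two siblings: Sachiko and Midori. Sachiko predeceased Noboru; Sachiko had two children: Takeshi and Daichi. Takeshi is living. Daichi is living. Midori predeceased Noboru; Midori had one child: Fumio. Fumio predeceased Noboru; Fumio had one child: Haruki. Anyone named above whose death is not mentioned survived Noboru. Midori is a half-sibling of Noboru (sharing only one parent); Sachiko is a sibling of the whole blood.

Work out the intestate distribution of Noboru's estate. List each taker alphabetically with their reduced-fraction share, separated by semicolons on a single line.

Daichi 1/4; Haruki 1/2; Takeshi 1/4

No spouse, descendants, or parent survives, so the estate passes to Noboru's siblings per stirpes.
Half-blood and whole-blood siblings take equally under the stated rule.
The estate is divided into 2 equal shares of 1/2 among Sachiko, Midori.
Sachiko predeceased; the 1/2 allotted to Sachiko's branch passes to Sachiko's issue by representation.
The 1/2 is divided into 2 equal shares of 1/4 among Takeshi, Daichi.
Takeshi is living and takes 1/4.
Daichi is living and takes 1/4.
Midori predeceased; the 1/2 allotted to Midori's branch passes to Midori's issue by representation.
Fumio's line is the sole branch at this level, so the full 1/2 passes to Fumio's issue by representation.
Haruki is the sole taker at this level and receives the full 1/2.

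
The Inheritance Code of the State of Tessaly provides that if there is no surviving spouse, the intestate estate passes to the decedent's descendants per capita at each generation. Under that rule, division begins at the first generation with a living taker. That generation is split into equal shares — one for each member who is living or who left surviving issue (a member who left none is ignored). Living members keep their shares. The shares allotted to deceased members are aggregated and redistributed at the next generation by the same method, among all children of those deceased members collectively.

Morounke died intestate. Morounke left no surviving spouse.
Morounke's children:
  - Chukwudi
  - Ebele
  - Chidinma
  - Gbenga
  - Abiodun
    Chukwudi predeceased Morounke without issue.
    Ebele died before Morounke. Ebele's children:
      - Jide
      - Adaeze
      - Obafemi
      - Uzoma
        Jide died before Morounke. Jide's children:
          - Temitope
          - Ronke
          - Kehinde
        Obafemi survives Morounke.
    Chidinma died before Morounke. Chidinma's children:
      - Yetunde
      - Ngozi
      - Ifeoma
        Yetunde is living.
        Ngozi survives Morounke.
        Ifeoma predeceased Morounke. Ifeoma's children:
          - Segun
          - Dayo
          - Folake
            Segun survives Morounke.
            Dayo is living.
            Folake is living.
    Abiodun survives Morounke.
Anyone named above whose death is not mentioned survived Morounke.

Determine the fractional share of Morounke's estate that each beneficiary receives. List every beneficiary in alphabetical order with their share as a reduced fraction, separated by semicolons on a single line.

There is no surviving spouse, so the entire estate passes to Morounke's descendants per capita at each generation.
At generation 1 (Ebele, Chidinma, Gbenga, Abiodun) there are 4 shares of (1)/4 = 1/4 each.
Living: Gbenga and Abiodun — each takes 1/4.
Deceased: Ebele and Chidinma. Their combined 1/2 is pooled and carried to generation 2.
At generation 2 (Jide, Adaeze, Obafemi, Uzoma, Yetunde, Ngozi, Ifeoma) there are 7 shares of (1/2)/7 = 1/14 each.
Living: Adaeze, Obafemi, Uzoma, Yetunde, and Ngozi — each takes 1/14.
Deceased: Jide and Ifeoma. Their combined 1/7 is pooled and carried to generation 3.
At generation 3 (Temitope, Ronke, Kehinde, Segun, Dayo, Folake) there are 6 shares of (1/7)/6 = 1/42 each.
Living: Temitope, Ronke, Kehinde, Segun, Dayo, and Folake — each takes 1/42.

Abiodun 1/4; Adaeze 1/14; Dayo 1/42; Folake 1/42; Gbenga 1/4; Kehinde 1/42; Ngozi 1/14; Obafemi 1/14; Ronke 1/42; Segun 1/42; Temitope 1/42; Uzoma 1/14; Yetunde 1/14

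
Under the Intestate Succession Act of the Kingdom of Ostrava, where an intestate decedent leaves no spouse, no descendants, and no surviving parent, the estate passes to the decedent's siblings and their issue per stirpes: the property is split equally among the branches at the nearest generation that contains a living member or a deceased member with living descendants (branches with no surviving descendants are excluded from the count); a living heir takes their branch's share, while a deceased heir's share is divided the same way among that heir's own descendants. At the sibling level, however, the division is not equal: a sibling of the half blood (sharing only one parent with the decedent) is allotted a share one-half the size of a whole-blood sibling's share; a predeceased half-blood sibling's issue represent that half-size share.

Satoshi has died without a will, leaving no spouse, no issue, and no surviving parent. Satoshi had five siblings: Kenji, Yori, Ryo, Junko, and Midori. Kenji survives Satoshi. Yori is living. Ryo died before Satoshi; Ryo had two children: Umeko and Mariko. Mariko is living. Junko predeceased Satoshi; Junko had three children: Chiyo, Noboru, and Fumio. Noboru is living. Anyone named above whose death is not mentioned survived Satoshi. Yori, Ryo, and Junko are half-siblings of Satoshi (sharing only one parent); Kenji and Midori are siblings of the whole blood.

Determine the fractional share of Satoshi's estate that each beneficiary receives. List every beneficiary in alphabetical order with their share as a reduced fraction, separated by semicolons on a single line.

Chiyo 1/21; Fumio 1/21; Kenji 2/7; Mariko 1/14; Midori 2/7; Noboru 1/21; Umeko 1/14; Yori 1/7

No spouse, descendants, or parent survives, so the estate passes to Satoshi's siblings per stirpes.
Half-blood siblings count for one-half the weight of whole-blood siblings at the initial division.
Dividing 1 in proportion to weights (total weight 7/2): Kenji (weight 1) → 2/7; Yori (weight 1/2) → 1/7; Ryo (weight 1/2) → 1/7; Junko (weight 1/2) → 1/7; Midori (weight 1) → 2/7.
Kenji is living and takes 2/7.
Yori is living and takes 1/7.
Ryo predeceased; the 1/7 allotted to Ryo's branch passes to Ryo's issue by representation.
The 1/7 is divided into 2 equal shares of 1/14 among Umeko, Mariko.
Umeko is living and takes 1/14.
Mariko is living and takes 1/14.
Junko predeceased; the 1/7 allotted to Junko's branch passes to Junko's issue by representation.
The 1/7 is divided into 3 equal shares of 1/21 among Chiyo, Noboru, Fumio.
Chiyo is living and takes 1/21.
Noboru is living and takes 1/21.
Fumio is living and takes 1/21.
Midori is living and takes 2/7.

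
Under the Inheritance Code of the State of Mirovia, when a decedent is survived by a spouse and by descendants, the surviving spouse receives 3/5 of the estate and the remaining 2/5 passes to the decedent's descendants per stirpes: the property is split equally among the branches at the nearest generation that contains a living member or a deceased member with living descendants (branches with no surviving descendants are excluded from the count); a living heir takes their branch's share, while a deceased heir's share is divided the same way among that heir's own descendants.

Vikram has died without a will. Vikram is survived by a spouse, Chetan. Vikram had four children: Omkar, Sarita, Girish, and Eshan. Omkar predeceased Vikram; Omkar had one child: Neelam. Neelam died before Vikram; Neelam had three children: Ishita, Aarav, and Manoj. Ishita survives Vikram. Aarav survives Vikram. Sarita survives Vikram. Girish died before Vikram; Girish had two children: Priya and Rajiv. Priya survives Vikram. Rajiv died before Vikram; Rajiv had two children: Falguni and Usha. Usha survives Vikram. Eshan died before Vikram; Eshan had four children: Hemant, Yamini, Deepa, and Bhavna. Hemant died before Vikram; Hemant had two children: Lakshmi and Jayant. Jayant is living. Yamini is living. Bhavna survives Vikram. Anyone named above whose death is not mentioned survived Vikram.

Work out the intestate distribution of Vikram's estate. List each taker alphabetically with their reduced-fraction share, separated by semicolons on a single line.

Chetan, as surviving spouse, takes 3/5.
The remaining 2/5 passes to Vikram's descendants per stirpes.
The 2/5 is divided into 4 equal shares of 1/10 among Omkar, Sarita, Girish, Eshan.
Omkar predeceased; the 1/10 allotted to Omkar's branch passes to Omkar's issue by representation.
Neelam's line is the sole branch at this level, so the full 1/10 passes to Neelam's issue by representation.
The 1/10 is divided into 3 equal shares of 1/30 among Ishita, Aarav, Manoj.
Ishita is living and takes 1/30.
Aarav is living and takes 1/30.
Manoj is living and takes 1/30.
Sarita is living and takes 1/10.
Girish predeceased; the 1/10 allotted to Girish's branch passes to Girish's issue by representation.
The 1/10 is divided into 2 equal shares of 1/20 among Priya, Rajiv.
Priya is living and takes 1/20.
Rajiv predeceased; the 1/20 allotted to Rajiv's branch passes to Rajiv's issue by representation.
The 1/20 is divided into 2 equal shares of 1/40 among Falguni, Usha.
Falguni is living and takes 1/40.
Usha is living and takes 1/40.
Eshan predeceased; the 1/10 allotted to Eshan's branch passes to Eshan's issue by representation.
The 1/10 is divided into 4 equal shares of 1/40 among Hemant, Yamini, Deepa, Bhavna.
Hemant predeceased; the 1/40 allotted to Hemant's branch passes to Hemant's issue by representation.
The 1/40 is divided into 2 equal shares of 1/80 among Lakshmi, Jayant.
Lakshmi is living and takes 1/80.
Jayant is living and takes 1/80.
Yamini is living and takes 1/40.
Deepa is living and takes 1/40.
Bhavna is living and takes 1/40.

Aarav 1/30; Bhavna 1/40; Chetan 3/5; Deepa 1/40; Falguni 1/40; Ishita 1/30; Jayant 1/80; Lakshmi 1/80; Manoj 1/30; Priya 1/20; Sarita 1/10; Usha 1/40; Yamini 1/40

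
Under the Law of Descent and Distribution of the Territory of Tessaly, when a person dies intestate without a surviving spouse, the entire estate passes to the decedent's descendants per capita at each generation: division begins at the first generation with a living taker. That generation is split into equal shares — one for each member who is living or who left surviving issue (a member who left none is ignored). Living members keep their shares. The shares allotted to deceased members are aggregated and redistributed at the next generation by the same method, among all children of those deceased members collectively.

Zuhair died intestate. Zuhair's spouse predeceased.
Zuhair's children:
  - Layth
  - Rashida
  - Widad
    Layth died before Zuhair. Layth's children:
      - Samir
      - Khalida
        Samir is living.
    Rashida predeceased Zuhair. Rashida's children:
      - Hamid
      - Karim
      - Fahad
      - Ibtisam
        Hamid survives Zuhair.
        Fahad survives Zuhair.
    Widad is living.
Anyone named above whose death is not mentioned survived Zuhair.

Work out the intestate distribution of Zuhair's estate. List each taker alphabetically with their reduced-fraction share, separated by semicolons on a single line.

There is no surviving spouse, so the entire estate passes to Zuhair's descendants per capita at each generation.
At generation 1 (Layth, Rashida, Widad) there are 3 shares of (1)/3 = 1/3 each.
Living: Widad — each takes 1/3.
Deceased: Layth and Rashida. Their combined 2/3 is pooled and carried to generation 2.
At generation 2 (Samir, Khalida, Hamid, Karim, Fahad, Ibtisam) there are 6 shares of (2/3)/6 = 1/9 each.
Living: Samir, Khalida, Hamid, Karim, Fahad, and Ibtisam — each takes 1/9.

Fahad 1/9; Hamid 1/9; Ibtisam 1/9; Karim 1/9; Khalida 1/9; Samir 1/9; Widad 1/3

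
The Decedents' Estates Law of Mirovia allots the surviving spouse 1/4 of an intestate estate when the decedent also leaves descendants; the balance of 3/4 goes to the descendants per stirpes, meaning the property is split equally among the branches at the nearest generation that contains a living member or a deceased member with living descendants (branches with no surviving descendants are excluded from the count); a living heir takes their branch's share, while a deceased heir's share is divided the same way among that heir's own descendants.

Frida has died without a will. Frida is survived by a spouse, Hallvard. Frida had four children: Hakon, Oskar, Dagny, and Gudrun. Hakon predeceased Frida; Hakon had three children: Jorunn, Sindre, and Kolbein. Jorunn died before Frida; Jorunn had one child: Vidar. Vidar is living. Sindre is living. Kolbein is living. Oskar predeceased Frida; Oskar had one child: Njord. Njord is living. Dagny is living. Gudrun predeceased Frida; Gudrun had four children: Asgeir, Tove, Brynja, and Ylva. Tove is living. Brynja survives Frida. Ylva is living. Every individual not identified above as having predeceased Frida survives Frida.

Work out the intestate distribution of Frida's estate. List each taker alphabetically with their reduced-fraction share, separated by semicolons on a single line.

Asgeir 3/64; Brynja 3/64; Dagny 3/16; Hallvard 1/4; Kolbein 1/16; Njord 3/16; Sindre 1/16; Tove 3/64; Vidar 1/16; Ylva 3/64

Hallvard, as surviving spouse, takes 1/4.
The remaining 3/4 passes to Frida's descendants per stirpes.
The 3/4 is divided into 4 equal shares of 3/16 among Hakon, Oskar, Dagny, Gudrun.
Hakon predeceased; the 3/16 allotted to Hakon's branch passes to Hakon's issue by representation.
The 3/16 is divided into 3 equal shares of 1/16 among Jorunn, Sindre, Kolbein.
Jorunn predeceased; the 1/16 allotted to Jorunn's branch passes to Jorunn's issue by representation.
Vidar is the sole taker at this level and receives the full 1/16.
Sindre is living and takes 1/16.
Kolbein is living and takes 1/16.
Oskar predeceased; the 3/16 allotted to Oskar's branch passes to Oskar's issue by representation.
Njord is the sole taker at this level and receives the full 3/16.
Dagny is living and takes 3/16.
Gudrun predeceased; the 3/16 allotted to Gudrun's branch passes to Gudrun's issue by representation.
The 3/16 is divided into 4 equal shares of 3/64 among Asgeir, Tove, Brynja, Ylva.
Asgeir is living and takes 3/64.
Tove is living and takes 3/64.
Brynja is living and takes 3/64.
Ylva is living and takes 3/64.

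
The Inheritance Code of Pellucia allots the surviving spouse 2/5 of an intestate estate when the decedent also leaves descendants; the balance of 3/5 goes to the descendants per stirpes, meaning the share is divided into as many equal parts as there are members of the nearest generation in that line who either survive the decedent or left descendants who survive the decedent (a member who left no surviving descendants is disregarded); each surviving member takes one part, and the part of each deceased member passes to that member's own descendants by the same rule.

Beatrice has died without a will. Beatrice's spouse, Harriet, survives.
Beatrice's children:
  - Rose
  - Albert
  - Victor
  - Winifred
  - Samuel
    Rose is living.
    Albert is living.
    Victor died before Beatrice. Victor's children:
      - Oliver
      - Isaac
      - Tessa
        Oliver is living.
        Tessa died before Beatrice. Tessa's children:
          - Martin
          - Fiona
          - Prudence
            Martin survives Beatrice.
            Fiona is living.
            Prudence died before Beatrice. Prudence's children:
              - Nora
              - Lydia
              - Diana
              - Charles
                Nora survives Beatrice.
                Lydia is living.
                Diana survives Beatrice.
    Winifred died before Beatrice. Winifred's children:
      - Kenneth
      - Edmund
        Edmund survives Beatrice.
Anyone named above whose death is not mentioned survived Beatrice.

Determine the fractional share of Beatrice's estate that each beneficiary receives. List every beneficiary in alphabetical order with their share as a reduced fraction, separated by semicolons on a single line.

Harriet, as surviving spouse, takes 2/5.
The remaining 3/5 passes to Beatrice's descendants per stirpes.
The 3/5 is divided into 5 equal shares of 3/25 among Rose, Albert, Victor, Winifred, Samuel.
Rose is living and takes 3/25.
Albert is living and takes 3/25.
Victor predeceased; the 3/25 allotted to Victor's branch passes to Victor's issue by representation.
The 3/25 is divided into 3 equal shares of 1/25 among Oliver, Isaac, Tessa.
Oliver is living and takes 1/25.
Isaac is living and takes 1/25.
Tessa predeceased; the 1/25 allotted to Tessa's branch passes to Tessa's issue by representation.
The 1/25 is divided into 3 equal shares of 1/75 among Martin, Fiona, Prudence.
Martin is living and takes 1/75.
Fiona is living and takes 1/75.
Prudence predeceased; the 1/75 allotted to Prudence's branch passes to Prudence's issue by representation.
The 1/75 is divided into 4 equal shares of 1/300 among Nora, Lydia, Diana, Charles.
Nora is living and takes 1/300.
Lydia is living and takes 1/300.
Diana is living and takes 1/300.
Charles is living and takes 1/300.
Winifred predeceased; the 3/25 allotted to Winifred's branch passes to Winifred's issue by representation.
The 3/25 is divided into 2 equal shares of 3/50 among Kenneth, Edmund.
Kenneth is living and takes 3/50.
Edmund is living and takes 3/50.
Samuel is living and takes 3/25.

Albert 3/25; Charles 1/300; Diana 1/300; Edmund 3/50; Fiona 1/75; Harriet 2/5; Isaac 1/25; Kenneth 3/50; Lydia 1/300; Martin 1/75; Nora 1/300; Oliver 1/25; Rose 3/25; Samuel 3/25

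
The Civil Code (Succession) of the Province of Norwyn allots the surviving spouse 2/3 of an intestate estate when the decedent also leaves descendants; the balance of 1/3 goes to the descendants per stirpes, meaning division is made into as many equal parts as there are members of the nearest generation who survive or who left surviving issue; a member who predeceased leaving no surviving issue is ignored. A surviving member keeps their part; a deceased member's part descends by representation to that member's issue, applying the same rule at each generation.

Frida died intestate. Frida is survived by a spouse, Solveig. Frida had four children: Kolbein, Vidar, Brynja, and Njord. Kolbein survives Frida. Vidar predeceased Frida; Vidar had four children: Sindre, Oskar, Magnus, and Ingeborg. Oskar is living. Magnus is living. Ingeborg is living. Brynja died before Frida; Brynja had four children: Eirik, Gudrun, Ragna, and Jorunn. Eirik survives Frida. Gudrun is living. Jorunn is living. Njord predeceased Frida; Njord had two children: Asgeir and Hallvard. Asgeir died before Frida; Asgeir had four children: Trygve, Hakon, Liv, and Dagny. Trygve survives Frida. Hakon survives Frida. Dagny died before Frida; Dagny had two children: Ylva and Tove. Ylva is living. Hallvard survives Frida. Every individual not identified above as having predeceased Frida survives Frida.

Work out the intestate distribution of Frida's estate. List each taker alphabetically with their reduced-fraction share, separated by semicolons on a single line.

Eirik 1/48; Gudrun 1/48; Hakon 1/96; Hallvard 1/24; Ingeborg 1/48; Jorunn 1/48; Kolbein 1/12; Liv 1/96; Magnus 1/48; Oskar 1/48; Ragna 1/48; Sindre 1/48; Solveig 2/3; Tove 1/192; Trygve 1/96; Ylva 1/192

Solveig, as surviving spouse, takes 2/3.
The remaining 1/3 passes to Frida's descendants per stirpes.
The 1/3 is divided into 4 equal shares of 1/12 among Kolbein, Vidar, Brynja, Njord.
Kolbein is living and takes 1/12.
Vidar predeceased; the 1/12 allotted to Vidar's branch passes to Vidar's issue by representation.
The 1/12 is divided into 4 equal shares of 1/48 among Sindre, Oskar, Magnus, Ingeborg.
Sindre is living and takes 1/48.
Oskar is living and takes 1/48.
Magnus is living and takes 1/48.
Ingeborg is living and takes 1/48.
Brynja predeceased; the 1/12 allotted to Brynja's branch passes to Brynja's issue by representation.
The 1/12 is divided into 4 equal shares of 1/48 among Eirik, Gudrun, Ragna, Jorunn.
Eirik is living and takes 1/48.
Gudrun is living and takes 1/48.
Ragna is living and takes 1/48.
Jorunn is living and takes 1/48.
Njord predeceased; the 1/12 allotted to Njord's branch passes to Njord's issue by representation.
The 1/12 is divided into 2 equal shares of 1/24 among Asgeir, Hallvard.
Asgeir predeceased; the 1/24 allotted to Asgeir's branch passes to Asgeir's issue by representation.
The 1/24 is divided into 4 equal shares of 1/96 among Trygve, Hakon, Liv, Dagny.
Trygve is living and takes 1/96.
Hakon is living and takes 1/96.
Liv is living and takes 1/96.
Dagny predeceased; the 1/96 allotted to Dagny's branch passes to Dagny's issue by representation.
The 1/96 is divided into 2 equal shares of 1/192 among Ylva, Tove.
Ylva is living and takes 1/192.
Tove is living and takes 1/192.
Hallvard is living and takes 1/24.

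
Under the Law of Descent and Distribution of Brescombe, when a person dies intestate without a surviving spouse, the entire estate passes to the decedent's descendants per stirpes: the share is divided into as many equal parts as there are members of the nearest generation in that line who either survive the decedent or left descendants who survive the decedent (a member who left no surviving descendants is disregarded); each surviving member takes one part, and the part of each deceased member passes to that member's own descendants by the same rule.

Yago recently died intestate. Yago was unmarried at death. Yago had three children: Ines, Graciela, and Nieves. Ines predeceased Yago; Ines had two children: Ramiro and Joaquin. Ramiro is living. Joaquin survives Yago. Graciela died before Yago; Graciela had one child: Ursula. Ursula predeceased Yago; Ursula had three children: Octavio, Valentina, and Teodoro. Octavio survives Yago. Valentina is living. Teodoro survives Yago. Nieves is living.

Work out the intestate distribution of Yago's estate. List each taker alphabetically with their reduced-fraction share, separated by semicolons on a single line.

There is no surviving spouse, so the entire estate passes to Yago's descendants per stirpes.
The estate is divided into 3 equal shares of 1/3 among Ines, Graciela, Nieves.
Ines predeceased; the 1/3 allotted to Ines's branch passes to Ines's issue by representation.
The 1/3 is divided into 2 equal shares of 1/6 among Ramiro, Joaquin.
Ramiro is living and takes 1/6.
Joaquin is living and takes 1/6.
Graciela predeceased; the 1/3 allotted to Graciela's branch passes to Graciela's issue by representation.
Ursula's line is the sole branch at this level, so the full 1/3 passes to Ursula's issue by representation.
The 1/3 is divided into 3 equal shares of 1/9 among Octavio, Valentina, Teodoro.
Octavio is living and takes 1/9.
Valentina is living and takes 1/9.
Teodoro is living and takes 1/9.
Nieves is living and takes 1/3.

Joaquin 1/6; Nieves 1/3; Octavio 1/9; Ramiro 1/6; Teodoro 1/9; Valentina 1/9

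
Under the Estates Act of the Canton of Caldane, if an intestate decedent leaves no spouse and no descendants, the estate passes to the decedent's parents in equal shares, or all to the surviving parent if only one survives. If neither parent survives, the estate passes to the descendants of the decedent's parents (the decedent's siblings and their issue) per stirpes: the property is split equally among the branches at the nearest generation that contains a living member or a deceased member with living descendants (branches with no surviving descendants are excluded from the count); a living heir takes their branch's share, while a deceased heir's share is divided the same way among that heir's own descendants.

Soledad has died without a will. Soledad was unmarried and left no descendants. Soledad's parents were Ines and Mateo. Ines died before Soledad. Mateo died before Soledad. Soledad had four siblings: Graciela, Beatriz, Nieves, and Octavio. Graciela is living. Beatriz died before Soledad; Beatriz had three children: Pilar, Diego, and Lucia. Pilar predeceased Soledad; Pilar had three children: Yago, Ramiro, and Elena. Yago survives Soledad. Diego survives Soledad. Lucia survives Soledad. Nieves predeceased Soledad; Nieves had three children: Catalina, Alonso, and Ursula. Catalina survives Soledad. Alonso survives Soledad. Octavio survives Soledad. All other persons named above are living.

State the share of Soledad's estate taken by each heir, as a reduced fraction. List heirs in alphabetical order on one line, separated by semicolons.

Alonso 1/12; Catalina 1/12; Diego 1/12; Elena 1/36; Graciela 1/4; Lucia 1/12; Octavio 1/4; Ramiro 1/36; Ursula 1/12; Yago 1/36

Neither parent survives and there are no descendants, so the estate passes to Soledad's siblings and their issue per stirpes.
The estate is divided into 4 equal shares of 1/4 among Graciela, Beatriz, Nieves, Octavio.
Graciela is living and takes 1/4.
Beatriz predeceased; the 1/4 allotted to Beatriz's branch passes to Beatriz's issue by representation.
The 1/4 is divided into 3 equal shares of 1/12 among Pilar, Diego, Lucia.
Pilar predeceased; the 1/12 allotted to Pilar's branch passes to Pilar's issue by representation.
The 1/12 is divided into 3 equal shares of 1/36 among Yago, Ramiro, Elena.
Yago is living and takes 1/36.
Ramiro is living and takes 1/36.
Elena is living and takes 1/36.
Diego is living and takes 1/12.
Lucia is living and takes 1/12.
Nieves predeceased; the 1/4 allotted to Nieves's branch passes to Nieves's issue by representation.
The 1/4 is divided into 3 equal shares of 1/12 among Catalina, Alonso, Ursula.
Catalina is living and takes 1/12.
Alonso is living and takes 1/12.
Ursula is living and takes 1/12.
Octavio is living and takes 1/4.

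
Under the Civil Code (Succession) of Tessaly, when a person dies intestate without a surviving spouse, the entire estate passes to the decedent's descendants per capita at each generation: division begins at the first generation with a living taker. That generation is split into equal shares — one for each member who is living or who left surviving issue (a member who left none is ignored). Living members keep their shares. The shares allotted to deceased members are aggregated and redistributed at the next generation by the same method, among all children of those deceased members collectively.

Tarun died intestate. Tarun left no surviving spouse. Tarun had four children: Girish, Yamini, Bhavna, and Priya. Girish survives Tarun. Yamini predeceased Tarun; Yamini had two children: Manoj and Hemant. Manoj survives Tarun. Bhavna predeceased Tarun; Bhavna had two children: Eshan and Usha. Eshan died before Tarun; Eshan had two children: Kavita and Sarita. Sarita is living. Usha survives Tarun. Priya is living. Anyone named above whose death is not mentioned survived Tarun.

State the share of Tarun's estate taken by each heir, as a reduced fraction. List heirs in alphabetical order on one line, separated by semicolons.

There is no surviving spouse, so the entire estate passes to Tarun's descendants per capita at each generation.
At generation 1 (Girish, Yamini, Bhavna, Priya) there are 4 shares of (1)/4 = 1/4 each.
Living: Girish and Priya — each takes 1/4.
Deceased: Yamini and Bhavna. Their combined 1/2 is pooled and carried to generation 2.
At generation 2 (Manoj, Hemant, Eshan, Usha) there are 4 shares of (1/2)/4 = 1/8 each.
Living: Manoj, Hemant, and Usha — each takes 1/8.
Deceased: Eshan. That 1/8 share is carried to generation 3.
At generation 3 (Kavita, Sarita) there are 2 shares of (1/8)/2 = 1/16 each.
Living: Kavita and Sarita — each takes 1/16.

Girish 1/4; Hemant 1/8; Kavita 1/16; Manoj 1/8; Priya 1/4; Sarita 1/16; Usha 1/8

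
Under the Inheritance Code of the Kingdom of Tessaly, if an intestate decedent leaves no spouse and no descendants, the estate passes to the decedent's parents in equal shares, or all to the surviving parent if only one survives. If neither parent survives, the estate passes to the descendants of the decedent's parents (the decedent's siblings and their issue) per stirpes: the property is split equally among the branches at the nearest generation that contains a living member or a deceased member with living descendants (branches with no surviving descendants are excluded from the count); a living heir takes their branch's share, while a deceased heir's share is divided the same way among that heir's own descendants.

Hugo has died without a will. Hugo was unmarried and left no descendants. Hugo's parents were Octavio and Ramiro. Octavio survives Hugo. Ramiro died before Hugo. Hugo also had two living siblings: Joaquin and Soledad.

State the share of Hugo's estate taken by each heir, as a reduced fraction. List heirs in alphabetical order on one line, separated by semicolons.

Only one parent, Octavio, survives, so Octavio takes the entire estate. The siblings take nothing because a surviving parent has priority.

Octavio 1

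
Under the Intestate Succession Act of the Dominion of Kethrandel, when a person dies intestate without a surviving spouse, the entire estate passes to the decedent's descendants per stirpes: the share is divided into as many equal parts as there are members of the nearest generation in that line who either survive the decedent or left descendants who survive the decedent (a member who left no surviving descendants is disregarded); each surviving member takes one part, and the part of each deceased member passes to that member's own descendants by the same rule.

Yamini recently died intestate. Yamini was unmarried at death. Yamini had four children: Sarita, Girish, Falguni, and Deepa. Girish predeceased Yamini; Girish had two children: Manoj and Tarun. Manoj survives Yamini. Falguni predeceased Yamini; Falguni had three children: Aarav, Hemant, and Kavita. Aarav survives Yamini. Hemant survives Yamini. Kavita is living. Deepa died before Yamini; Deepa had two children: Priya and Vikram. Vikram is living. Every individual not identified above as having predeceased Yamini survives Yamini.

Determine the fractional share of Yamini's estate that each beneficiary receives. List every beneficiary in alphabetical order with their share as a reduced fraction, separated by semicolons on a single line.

Aarav 1/12; Hemant 1/12; Kavita 1/12; Manoj 1/8; Priya 1/8; Sarita 1/4; Tarun 1/8; Vikram 1/8

There is no surviving spouse, so the entire estate passes to Yamini's descendants per stirpes.
The estate is divided into 4 equal shares of 1/4 among Sarita, Girish, Falguni, Deepa.
Sarita is living and takes 1/4.
Girish predeceased; the 1/4 allotted to Girish's branch passes to Girish's issue by representation.
The 1/4 is divided into 2 equal shares of 1/8 among Manoj, Tarun.
Manoj is living and takes 1/8.
Tarun is living and takes 1/8.
Falguni predeceased; the 1/4 allotted to Falguni's branch passes to Falguni's issue by representation.
The 1/4 is divided into 3 equal shares of 1/12 among Aarav, Hemant, Kavita.
Aarav is living and takes 1/12.
Hemant is living and takes 1/12.
Kavita is living and takes 1/12.
Deepa predeceased; the 1/4 allotted to Deepa's branch passes to Deepa's issue by representation.
The 1/4 is divided into 2 equal shares of 1/8 among Priya, Vikram.
Priya is living and takes 1/8.
Vikram is living and takes 1/8.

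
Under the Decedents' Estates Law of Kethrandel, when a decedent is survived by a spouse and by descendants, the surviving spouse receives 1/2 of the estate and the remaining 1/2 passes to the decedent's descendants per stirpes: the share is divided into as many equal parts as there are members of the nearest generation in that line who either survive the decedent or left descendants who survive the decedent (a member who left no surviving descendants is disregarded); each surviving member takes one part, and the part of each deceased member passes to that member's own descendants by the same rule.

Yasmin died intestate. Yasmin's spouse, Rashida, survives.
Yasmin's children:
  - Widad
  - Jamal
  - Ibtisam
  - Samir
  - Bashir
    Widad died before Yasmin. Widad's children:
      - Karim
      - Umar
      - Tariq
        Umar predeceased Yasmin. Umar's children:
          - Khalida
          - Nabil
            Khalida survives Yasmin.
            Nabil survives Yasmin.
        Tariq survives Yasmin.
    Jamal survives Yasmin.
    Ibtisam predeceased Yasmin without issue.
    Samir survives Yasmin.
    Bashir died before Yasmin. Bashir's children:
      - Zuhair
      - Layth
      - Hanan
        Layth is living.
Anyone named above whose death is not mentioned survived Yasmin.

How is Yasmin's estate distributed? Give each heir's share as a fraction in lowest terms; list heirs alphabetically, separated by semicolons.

Hanan 1/24; Jamal 1/8; Karim 1/24; Khalida 1/48; Layth 1/24; Nabil 1/48; Rashida 1/2; Samir 1/8; Tariq 1/24; Zuhair 1/24

Rashida, as surviving spouse, takes 1/2.
The remaining 1/2 passes to Yasmin's descendants per stirpes.
Ibtisam left no surviving issue, so that branch lapses and is disregarded.
The 1/2 is divided into 4 equal shares of 1/8 among Widad, Jamal, Samir, Bashir.
Widad predeceased; the 1/8 allotted to Widad's branch passes to Widad's issue by representation.
The 1/8 is divided into 3 equal shares of 1/24 among Karim, Umar, Tariq.
Karim is living and takes 1/24.
Umar predeceased; the 1/24 allotted to Umar's branch passes to Umar's issue by representation.
The 1/24 is divided into 2 equal shares of 1/48 among Khalida, Nabil.
Khalida is living and takes 1/48.
Nabil is living and takes 1/48.
Tariq is living and takes 1/24.
Jamal is living and takes 1/8.
Samir is living and takes 1/8.
Bashir predeceased; the 1/8 allotted to Bashir's branch passes to Bashir's issue by representation.
The 1/8 is divided into 3 equal shares of 1/24 among Zuhair, Layth, Hanan.
Zuhair is living and takes 1/24.
Layth is living and takes 1/24.
Hanan is living and takes 1/24.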